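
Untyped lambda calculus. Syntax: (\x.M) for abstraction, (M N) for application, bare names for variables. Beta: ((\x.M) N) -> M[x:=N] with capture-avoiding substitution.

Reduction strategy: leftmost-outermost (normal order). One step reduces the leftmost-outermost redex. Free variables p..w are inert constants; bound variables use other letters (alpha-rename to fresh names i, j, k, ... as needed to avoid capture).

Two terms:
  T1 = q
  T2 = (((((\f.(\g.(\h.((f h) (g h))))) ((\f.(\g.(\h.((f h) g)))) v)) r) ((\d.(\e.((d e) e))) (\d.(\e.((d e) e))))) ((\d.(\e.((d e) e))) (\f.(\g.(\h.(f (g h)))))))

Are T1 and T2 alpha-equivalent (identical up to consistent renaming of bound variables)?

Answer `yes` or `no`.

Answer: no

Derivation:
Term 1: q
Term 2: (((((\f.(\g.(\h.((f h) (g h))))) ((\f.(\g.(\h.((f h) g)))) v)) r) ((\d.(\e.((d e) e))) (\d.(\e.((d e) e))))) ((\d.(\e.((d e) e))) (\f.(\g.(\h.(f (g h)))))))
Alpha-equivalence: compare structure up to binder renaming.
Result: False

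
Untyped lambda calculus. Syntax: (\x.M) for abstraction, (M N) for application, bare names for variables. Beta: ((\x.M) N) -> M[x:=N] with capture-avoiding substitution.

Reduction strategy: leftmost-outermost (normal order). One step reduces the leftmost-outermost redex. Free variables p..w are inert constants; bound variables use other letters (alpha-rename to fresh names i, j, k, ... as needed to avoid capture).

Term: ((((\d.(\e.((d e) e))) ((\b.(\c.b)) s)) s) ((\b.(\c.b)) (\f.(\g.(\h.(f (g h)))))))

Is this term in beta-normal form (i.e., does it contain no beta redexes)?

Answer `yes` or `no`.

Answer: no

Derivation:
Term: ((((\d.(\e.((d e) e))) ((\b.(\c.b)) s)) s) ((\b.(\c.b)) (\f.(\g.(\h.(f (g h)))))))
Found 3 beta redex(es).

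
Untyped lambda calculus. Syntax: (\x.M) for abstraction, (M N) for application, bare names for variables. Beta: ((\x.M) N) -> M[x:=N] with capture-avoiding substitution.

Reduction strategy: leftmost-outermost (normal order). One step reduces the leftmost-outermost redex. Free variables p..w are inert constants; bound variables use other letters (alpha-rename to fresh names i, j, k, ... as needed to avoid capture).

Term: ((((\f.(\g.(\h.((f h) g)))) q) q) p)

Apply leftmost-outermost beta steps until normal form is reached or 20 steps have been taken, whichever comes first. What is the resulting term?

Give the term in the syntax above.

Answer: ((q p) q)

Derivation:
Step 0: ((((\f.(\g.(\h.((f h) g)))) q) q) p)
Step 1: (((\g.(\h.((q h) g))) q) p)
Step 2: ((\h.((q h) q)) p)
Step 3: ((q p) q)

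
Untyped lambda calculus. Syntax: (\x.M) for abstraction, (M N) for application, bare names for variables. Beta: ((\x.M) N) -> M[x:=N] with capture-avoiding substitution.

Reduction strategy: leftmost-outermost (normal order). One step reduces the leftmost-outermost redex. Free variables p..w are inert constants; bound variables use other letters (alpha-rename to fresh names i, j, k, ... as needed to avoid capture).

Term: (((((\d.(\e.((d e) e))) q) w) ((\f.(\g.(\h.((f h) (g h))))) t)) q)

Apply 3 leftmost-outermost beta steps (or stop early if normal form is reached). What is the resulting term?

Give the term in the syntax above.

Answer: ((((q w) w) (\g.(\h.((t h) (g h))))) q)

Derivation:
Step 0: (((((\d.(\e.((d e) e))) q) w) ((\f.(\g.(\h.((f h) (g h))))) t)) q)
Step 1: ((((\e.((q e) e)) w) ((\f.(\g.(\h.((f h) (g h))))) t)) q)
Step 2: ((((q w) w) ((\f.(\g.(\h.((f h) (g h))))) t)) q)
Step 3: ((((q w) w) (\g.(\h.((t h) (g h))))) q)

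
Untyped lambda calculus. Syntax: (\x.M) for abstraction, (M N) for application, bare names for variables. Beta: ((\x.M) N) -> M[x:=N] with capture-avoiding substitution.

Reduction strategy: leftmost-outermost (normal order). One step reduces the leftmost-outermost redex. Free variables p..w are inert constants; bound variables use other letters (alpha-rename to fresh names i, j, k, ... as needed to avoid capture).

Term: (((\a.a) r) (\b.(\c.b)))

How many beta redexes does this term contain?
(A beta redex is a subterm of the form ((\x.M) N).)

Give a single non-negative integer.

Answer: 1

Derivation:
Term: (((\a.a) r) (\b.(\c.b)))
  Redex: ((\a.a) r)
Total redexes: 1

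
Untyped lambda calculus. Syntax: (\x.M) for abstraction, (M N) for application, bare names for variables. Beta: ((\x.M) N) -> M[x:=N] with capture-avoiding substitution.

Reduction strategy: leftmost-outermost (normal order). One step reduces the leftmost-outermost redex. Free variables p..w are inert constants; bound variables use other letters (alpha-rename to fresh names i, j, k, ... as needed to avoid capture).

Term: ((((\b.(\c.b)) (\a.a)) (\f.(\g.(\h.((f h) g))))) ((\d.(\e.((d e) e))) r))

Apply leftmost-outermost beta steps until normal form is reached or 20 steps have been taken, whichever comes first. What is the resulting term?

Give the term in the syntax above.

Answer: (\e.((r e) e))

Derivation:
Step 0: ((((\b.(\c.b)) (\a.a)) (\f.(\g.(\h.((f h) g))))) ((\d.(\e.((d e) e))) r))
Step 1: (((\c.(\a.a)) (\f.(\g.(\h.((f h) g))))) ((\d.(\e.((d e) e))) r))
Step 2: ((\a.a) ((\d.(\e.((d e) e))) r))
Step 3: ((\d.(\e.((d e) e))) r)
Step 4: (\e.((r e) e))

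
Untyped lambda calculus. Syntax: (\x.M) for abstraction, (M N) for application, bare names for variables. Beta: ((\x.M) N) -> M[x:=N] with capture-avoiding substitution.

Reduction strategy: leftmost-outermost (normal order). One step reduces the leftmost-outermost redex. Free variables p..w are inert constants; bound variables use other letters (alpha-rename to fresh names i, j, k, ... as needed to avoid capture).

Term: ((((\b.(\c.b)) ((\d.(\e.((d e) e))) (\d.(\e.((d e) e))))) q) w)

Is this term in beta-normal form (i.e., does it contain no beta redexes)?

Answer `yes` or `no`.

Term: ((((\b.(\c.b)) ((\d.(\e.((d e) e))) (\d.(\e.((d e) e))))) q) w)
Found 2 beta redex(es).

Answer: no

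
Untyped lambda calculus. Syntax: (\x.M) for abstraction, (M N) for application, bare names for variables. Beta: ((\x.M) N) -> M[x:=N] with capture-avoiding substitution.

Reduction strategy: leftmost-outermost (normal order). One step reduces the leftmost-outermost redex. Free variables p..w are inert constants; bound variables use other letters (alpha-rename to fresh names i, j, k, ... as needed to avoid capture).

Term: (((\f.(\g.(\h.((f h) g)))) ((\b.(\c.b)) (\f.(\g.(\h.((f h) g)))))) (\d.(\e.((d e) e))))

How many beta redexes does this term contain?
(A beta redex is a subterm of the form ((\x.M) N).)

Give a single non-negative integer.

Answer: 2

Derivation:
Term: (((\f.(\g.(\h.((f h) g)))) ((\b.(\c.b)) (\f.(\g.(\h.((f h) g)))))) (\d.(\e.((d e) e))))
  Redex: ((\f.(\g.(\h.((f h) g)))) ((\b.(\c.b)) (\f.(\g.(\h.((f h) g))))))
  Redex: ((\b.(\c.b)) (\f.(\g.(\h.((f h) g)))))
Total redexes: 2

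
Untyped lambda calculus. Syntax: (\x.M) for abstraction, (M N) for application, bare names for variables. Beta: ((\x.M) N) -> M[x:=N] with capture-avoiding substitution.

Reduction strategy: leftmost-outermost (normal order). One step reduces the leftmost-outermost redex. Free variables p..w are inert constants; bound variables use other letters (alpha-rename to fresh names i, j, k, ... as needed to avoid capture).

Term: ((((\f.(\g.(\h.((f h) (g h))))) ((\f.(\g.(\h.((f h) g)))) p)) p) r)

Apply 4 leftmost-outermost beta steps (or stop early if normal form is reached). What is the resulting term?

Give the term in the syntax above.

Step 0: ((((\f.(\g.(\h.((f h) (g h))))) ((\f.(\g.(\h.((f h) g)))) p)) p) r)
Step 1: (((\g.(\h.((((\f.(\g.(\h.((f h) g)))) p) h) (g h)))) p) r)
Step 2: ((\h.((((\f.(\g.(\h.((f h) g)))) p) h) (p h))) r)
Step 3: ((((\f.(\g.(\h.((f h) g)))) p) r) (p r))
Step 4: (((\g.(\h.((p h) g))) r) (p r))

Answer: (((\g.(\h.((p h) g))) r) (p r))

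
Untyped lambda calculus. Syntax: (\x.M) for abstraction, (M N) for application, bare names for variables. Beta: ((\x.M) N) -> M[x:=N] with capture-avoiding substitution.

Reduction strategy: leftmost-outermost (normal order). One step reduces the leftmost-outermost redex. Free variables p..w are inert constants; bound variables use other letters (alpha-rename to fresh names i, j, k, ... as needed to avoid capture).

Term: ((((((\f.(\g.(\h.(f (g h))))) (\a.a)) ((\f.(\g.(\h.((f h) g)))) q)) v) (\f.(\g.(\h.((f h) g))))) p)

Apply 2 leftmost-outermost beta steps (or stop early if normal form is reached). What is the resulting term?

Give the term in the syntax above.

Step 0: ((((((\f.(\g.(\h.(f (g h))))) (\a.a)) ((\f.(\g.(\h.((f h) g)))) q)) v) (\f.(\g.(\h.((f h) g))))) p)
Step 1: (((((\g.(\h.((\a.a) (g h)))) ((\f.(\g.(\h.((f h) g)))) q)) v) (\f.(\g.(\h.((f h) g))))) p)
Step 2: ((((\h.((\a.a) (((\f.(\g.(\h.((f h) g)))) q) h))) v) (\f.(\g.(\h.((f h) g))))) p)

Answer: ((((\h.((\a.a) (((\f.(\g.(\h.((f h) g)))) q) h))) v) (\f.(\g.(\h.((f h) g))))) p)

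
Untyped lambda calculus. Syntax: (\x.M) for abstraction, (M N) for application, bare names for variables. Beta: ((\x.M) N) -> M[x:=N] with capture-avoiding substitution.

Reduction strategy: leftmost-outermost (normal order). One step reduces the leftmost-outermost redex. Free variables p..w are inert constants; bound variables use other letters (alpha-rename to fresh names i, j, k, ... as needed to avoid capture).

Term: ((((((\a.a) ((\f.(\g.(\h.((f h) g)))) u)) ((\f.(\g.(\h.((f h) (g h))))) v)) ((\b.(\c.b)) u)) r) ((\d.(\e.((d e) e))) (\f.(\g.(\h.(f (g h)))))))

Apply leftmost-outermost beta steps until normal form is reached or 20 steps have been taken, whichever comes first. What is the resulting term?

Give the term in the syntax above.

Answer: ((((u (\c.u)) (\g.(\h.((v h) (g h))))) r) (\e.(\h.(e (e h)))))

Derivation:
Step 0: ((((((\a.a) ((\f.(\g.(\h.((f h) g)))) u)) ((\f.(\g.(\h.((f h) (g h))))) v)) ((\b.(\c.b)) u)) r) ((\d.(\e.((d e) e))) (\f.(\g.(\h.(f (g h)))))))
Step 1: ((((((\f.(\g.(\h.((f h) g)))) u) ((\f.(\g.(\h.((f h) (g h))))) v)) ((\b.(\c.b)) u)) r) ((\d.(\e.((d e) e))) (\f.(\g.(\h.(f (g h)))))))
Step 2: (((((\g.(\h.((u h) g))) ((\f.(\g.(\h.((f h) (g h))))) v)) ((\b.(\c.b)) u)) r) ((\d.(\e.((d e) e))) (\f.(\g.(\h.(f (g h)))))))
Step 3: ((((\h.((u h) ((\f.(\g.(\h.((f h) (g h))))) v))) ((\b.(\c.b)) u)) r) ((\d.(\e.((d e) e))) (\f.(\g.(\h.(f (g h)))))))
Step 4: ((((u ((\b.(\c.b)) u)) ((\f.(\g.(\h.((f h) (g h))))) v)) r) ((\d.(\e.((d e) e))) (\f.(\g.(\h.(f (g h)))))))
Step 5: ((((u (\c.u)) ((\f.(\g.(\h.((f h) (g h))))) v)) r) ((\d.(\e.((d e) e))) (\f.(\g.(\h.(f (g h)))))))
Step 6: ((((u (\c.u)) (\g.(\h.((v h) (g h))))) r) ((\d.(\e.((d e) e))) (\f.(\g.(\h.(f (g h)))))))
Step 7: ((((u (\c.u)) (\g.(\h.((v h) (g h))))) r) (\e.(((\f.(\g.(\h.(f (g h))))) e) e)))
Step 8: ((((u (\c.u)) (\g.(\h.((v h) (g h))))) r) (\e.((\g.(\h.(e (g h)))) e)))
Step 9: ((((u (\c.u)) (\g.(\h.((v h) (g h))))) r) (\e.(\h.(e (e h)))))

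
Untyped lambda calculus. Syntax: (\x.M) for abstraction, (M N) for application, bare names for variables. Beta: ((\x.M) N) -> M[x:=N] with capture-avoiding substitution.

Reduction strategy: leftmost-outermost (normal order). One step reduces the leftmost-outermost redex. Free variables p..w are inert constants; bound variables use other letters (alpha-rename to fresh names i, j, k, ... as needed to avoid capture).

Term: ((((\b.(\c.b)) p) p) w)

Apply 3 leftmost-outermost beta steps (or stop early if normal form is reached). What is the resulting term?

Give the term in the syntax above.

Answer: (p w)

Derivation:
Step 0: ((((\b.(\c.b)) p) p) w)
Step 1: (((\c.p) p) w)
Step 2: (p w)
Step 3: (normal form reached)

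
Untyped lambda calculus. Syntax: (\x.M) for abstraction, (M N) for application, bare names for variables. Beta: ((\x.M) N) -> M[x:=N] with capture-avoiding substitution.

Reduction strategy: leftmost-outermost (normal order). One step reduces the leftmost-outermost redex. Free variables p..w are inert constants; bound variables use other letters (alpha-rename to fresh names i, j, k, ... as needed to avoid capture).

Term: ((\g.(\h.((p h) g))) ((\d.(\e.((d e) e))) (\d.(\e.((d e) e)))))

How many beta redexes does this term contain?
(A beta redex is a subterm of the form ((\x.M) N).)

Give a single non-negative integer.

Term: ((\g.(\h.((p h) g))) ((\d.(\e.((d e) e))) (\d.(\e.((d e) e)))))
  Redex: ((\g.(\h.((p h) g))) ((\d.(\e.((d e) e))) (\d.(\e.((d e) e)))))
  Redex: ((\d.(\e.((d e) e))) (\d.(\e.((d e) e))))
Total redexes: 2

Answer: 2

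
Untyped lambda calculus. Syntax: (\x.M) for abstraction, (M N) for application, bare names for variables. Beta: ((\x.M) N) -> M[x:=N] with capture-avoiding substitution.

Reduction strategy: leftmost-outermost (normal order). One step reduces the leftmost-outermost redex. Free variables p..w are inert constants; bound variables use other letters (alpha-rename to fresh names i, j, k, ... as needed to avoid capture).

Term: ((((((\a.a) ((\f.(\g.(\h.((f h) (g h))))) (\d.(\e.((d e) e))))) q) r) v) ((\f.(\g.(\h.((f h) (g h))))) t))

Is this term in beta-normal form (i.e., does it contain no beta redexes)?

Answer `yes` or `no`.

Term: ((((((\a.a) ((\f.(\g.(\h.((f h) (g h))))) (\d.(\e.((d e) e))))) q) r) v) ((\f.(\g.(\h.((f h) (g h))))) t))
Found 3 beta redex(es).

Answer: no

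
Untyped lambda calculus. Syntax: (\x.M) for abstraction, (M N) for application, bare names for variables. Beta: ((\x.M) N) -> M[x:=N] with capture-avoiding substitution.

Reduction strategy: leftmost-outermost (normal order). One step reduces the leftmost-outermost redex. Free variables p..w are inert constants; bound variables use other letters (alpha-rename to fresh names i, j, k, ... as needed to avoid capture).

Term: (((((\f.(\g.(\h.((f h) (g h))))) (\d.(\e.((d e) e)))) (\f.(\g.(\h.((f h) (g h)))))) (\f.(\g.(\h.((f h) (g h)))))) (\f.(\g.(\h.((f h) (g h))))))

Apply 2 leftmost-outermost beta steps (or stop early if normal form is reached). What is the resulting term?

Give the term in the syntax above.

Answer: (((\h.(((\d.(\e.((d e) e))) h) ((\f.(\g.(\h.((f h) (g h))))) h))) (\f.(\g.(\h.((f h) (g h)))))) (\f.(\g.(\h.((f h) (g h))))))

Derivation:
Step 0: (((((\f.(\g.(\h.((f h) (g h))))) (\d.(\e.((d e) e)))) (\f.(\g.(\h.((f h) (g h)))))) (\f.(\g.(\h.((f h) (g h)))))) (\f.(\g.(\h.((f h) (g h))))))
Step 1: ((((\g.(\h.(((\d.(\e.((d e) e))) h) (g h)))) (\f.(\g.(\h.((f h) (g h)))))) (\f.(\g.(\h.((f h) (g h)))))) (\f.(\g.(\h.((f h) (g h))))))
Step 2: (((\h.(((\d.(\e.((d e) e))) h) ((\f.(\g.(\h.((f h) (g h))))) h))) (\f.(\g.(\h.((f h) (g h)))))) (\f.(\g.(\h.((f h) (g h))))))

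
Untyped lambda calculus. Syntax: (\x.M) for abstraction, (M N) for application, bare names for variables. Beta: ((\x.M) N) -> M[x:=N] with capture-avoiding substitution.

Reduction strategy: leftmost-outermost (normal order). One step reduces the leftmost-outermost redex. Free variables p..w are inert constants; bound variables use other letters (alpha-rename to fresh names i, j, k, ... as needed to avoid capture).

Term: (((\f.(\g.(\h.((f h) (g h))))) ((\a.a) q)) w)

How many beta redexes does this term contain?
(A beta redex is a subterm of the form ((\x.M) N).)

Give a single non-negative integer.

Term: (((\f.(\g.(\h.((f h) (g h))))) ((\a.a) q)) w)
  Redex: ((\f.(\g.(\h.((f h) (g h))))) ((\a.a) q))
  Redex: ((\a.a) q)
Total redexes: 2

Answer: 2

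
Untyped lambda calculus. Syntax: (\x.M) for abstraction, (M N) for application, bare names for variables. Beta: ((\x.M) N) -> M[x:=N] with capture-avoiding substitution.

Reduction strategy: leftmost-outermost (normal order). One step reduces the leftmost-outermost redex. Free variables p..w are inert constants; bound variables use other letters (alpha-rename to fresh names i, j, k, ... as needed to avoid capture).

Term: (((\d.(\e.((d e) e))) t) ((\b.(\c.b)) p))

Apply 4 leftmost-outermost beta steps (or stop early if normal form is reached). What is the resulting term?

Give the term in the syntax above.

Answer: ((t (\c.p)) (\c.p))

Derivation:
Step 0: (((\d.(\e.((d e) e))) t) ((\b.(\c.b)) p))
Step 1: ((\e.((t e) e)) ((\b.(\c.b)) p))
Step 2: ((t ((\b.(\c.b)) p)) ((\b.(\c.b)) p))
Step 3: ((t (\c.p)) ((\b.(\c.b)) p))
Step 4: ((t (\c.p)) (\c.p))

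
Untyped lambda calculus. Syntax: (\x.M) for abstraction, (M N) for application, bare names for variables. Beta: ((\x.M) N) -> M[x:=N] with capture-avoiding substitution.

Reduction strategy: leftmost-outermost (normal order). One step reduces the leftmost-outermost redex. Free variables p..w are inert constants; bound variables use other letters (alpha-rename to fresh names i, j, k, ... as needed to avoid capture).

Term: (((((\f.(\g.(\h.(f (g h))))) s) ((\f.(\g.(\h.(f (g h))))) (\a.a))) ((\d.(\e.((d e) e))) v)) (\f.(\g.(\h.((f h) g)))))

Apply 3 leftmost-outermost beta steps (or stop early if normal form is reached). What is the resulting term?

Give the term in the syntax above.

Answer: ((s (((\f.(\g.(\h.(f (g h))))) (\a.a)) ((\d.(\e.((d e) e))) v))) (\f.(\g.(\h.((f h) g)))))

Derivation:
Step 0: (((((\f.(\g.(\h.(f (g h))))) s) ((\f.(\g.(\h.(f (g h))))) (\a.a))) ((\d.(\e.((d e) e))) v)) (\f.(\g.(\h.((f h) g)))))
Step 1: ((((\g.(\h.(s (g h)))) ((\f.(\g.(\h.(f (g h))))) (\a.a))) ((\d.(\e.((d e) e))) v)) (\f.(\g.(\h.((f h) g)))))
Step 2: (((\h.(s (((\f.(\g.(\h.(f (g h))))) (\a.a)) h))) ((\d.(\e.((d e) e))) v)) (\f.(\g.(\h.((f h) g)))))
Step 3: ((s (((\f.(\g.(\h.(f (g h))))) (\a.a)) ((\d.(\e.((d e) e))) v))) (\f.(\g.(\h.((f h) g)))))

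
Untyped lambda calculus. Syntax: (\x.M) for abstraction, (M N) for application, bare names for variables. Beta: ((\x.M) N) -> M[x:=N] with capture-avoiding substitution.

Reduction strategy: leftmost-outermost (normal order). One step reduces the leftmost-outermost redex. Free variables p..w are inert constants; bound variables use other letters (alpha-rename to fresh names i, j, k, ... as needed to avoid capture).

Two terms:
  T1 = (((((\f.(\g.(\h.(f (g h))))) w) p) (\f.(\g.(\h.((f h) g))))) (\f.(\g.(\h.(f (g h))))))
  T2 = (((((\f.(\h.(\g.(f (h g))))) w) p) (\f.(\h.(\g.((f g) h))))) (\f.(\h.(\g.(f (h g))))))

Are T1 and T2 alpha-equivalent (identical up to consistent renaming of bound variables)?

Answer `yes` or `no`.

Answer: yes

Derivation:
Term 1: (((((\f.(\g.(\h.(f (g h))))) w) p) (\f.(\g.(\h.((f h) g))))) (\f.(\g.(\h.(f (g h))))))
Term 2: (((((\f.(\h.(\g.(f (h g))))) w) p) (\f.(\h.(\g.((f g) h))))) (\f.(\h.(\g.(f (h g))))))
Alpha-equivalence: compare structure up to binder renaming.
Result: True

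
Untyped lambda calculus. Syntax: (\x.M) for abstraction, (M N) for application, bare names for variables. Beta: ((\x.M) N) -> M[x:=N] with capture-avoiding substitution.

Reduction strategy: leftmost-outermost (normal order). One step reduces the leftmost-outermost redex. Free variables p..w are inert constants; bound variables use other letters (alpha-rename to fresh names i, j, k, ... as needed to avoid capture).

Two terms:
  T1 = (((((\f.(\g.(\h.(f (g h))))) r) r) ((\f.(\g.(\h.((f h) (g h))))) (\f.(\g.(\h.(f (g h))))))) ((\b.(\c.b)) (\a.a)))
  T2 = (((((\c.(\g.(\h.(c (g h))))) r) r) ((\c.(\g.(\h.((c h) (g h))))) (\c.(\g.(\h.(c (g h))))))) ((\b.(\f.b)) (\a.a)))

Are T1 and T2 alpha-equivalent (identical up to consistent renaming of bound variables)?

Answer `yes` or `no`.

Term 1: (((((\f.(\g.(\h.(f (g h))))) r) r) ((\f.(\g.(\h.((f h) (g h))))) (\f.(\g.(\h.(f (g h))))))) ((\b.(\c.b)) (\a.a)))
Term 2: (((((\c.(\g.(\h.(c (g h))))) r) r) ((\c.(\g.(\h.((c h) (g h))))) (\c.(\g.(\h.(c (g h))))))) ((\b.(\f.b)) (\a.a)))
Alpha-equivalence: compare structure up to binder renaming.
Result: True

Answer: yes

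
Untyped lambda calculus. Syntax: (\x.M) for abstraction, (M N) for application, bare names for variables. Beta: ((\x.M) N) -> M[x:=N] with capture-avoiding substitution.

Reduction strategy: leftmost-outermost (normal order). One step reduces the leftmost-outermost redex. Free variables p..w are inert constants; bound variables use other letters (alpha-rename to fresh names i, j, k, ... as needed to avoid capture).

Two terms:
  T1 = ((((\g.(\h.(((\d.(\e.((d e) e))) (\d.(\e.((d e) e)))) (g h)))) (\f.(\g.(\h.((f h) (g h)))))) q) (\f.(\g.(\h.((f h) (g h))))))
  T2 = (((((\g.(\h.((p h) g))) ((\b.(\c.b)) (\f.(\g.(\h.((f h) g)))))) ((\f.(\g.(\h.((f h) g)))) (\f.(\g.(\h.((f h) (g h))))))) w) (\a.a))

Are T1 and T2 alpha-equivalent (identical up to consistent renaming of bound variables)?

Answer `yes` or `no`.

Term 1: ((((\g.(\h.(((\d.(\e.((d e) e))) (\d.(\e.((d e) e)))) (g h)))) (\f.(\g.(\h.((f h) (g h)))))) q) (\f.(\g.(\h.((f h) (g h))))))
Term 2: (((((\g.(\h.((p h) g))) ((\b.(\c.b)) (\f.(\g.(\h.((f h) g)))))) ((\f.(\g.(\h.((f h) g)))) (\f.(\g.(\h.((f h) (g h))))))) w) (\a.a))
Alpha-equivalence: compare structure up to binder renaming.
Result: False

Answer: no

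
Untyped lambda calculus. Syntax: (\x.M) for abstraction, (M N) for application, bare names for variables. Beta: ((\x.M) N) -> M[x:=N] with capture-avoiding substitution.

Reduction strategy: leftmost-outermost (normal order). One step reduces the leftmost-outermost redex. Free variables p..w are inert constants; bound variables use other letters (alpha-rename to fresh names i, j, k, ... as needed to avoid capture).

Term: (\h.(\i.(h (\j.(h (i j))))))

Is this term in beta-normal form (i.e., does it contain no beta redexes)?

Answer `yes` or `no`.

Term: (\h.(\i.(h (\j.(h (i j))))))
No beta redexes found.

Answer: yes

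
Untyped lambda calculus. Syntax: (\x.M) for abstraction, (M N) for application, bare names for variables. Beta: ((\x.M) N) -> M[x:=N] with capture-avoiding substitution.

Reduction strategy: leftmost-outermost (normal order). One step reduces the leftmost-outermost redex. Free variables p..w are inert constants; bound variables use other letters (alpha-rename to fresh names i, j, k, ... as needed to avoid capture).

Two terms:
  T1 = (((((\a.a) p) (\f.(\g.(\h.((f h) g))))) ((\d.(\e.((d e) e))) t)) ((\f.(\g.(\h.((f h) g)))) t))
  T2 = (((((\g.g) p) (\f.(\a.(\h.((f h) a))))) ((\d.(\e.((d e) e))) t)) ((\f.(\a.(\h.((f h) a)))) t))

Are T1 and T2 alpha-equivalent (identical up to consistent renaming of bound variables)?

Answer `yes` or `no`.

Term 1: (((((\a.a) p) (\f.(\g.(\h.((f h) g))))) ((\d.(\e.((d e) e))) t)) ((\f.(\g.(\h.((f h) g)))) t))
Term 2: (((((\g.g) p) (\f.(\a.(\h.((f h) a))))) ((\d.(\e.((d e) e))) t)) ((\f.(\a.(\h.((f h) a)))) t))
Alpha-equivalence: compare structure up to binder renaming.
Result: True

Answer: yes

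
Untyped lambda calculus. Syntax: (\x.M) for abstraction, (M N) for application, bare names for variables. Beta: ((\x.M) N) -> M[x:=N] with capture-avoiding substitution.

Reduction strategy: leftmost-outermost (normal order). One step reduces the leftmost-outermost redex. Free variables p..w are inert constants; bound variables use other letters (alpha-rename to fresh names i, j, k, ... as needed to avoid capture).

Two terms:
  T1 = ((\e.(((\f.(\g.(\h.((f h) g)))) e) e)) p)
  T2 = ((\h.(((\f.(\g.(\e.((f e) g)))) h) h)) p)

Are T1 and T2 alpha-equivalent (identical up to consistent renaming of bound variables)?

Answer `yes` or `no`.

Term 1: ((\e.(((\f.(\g.(\h.((f h) g)))) e) e)) p)
Term 2: ((\h.(((\f.(\g.(\e.((f e) g)))) h) h)) p)
Alpha-equivalence: compare structure up to binder renaming.
Result: True

Answer: yes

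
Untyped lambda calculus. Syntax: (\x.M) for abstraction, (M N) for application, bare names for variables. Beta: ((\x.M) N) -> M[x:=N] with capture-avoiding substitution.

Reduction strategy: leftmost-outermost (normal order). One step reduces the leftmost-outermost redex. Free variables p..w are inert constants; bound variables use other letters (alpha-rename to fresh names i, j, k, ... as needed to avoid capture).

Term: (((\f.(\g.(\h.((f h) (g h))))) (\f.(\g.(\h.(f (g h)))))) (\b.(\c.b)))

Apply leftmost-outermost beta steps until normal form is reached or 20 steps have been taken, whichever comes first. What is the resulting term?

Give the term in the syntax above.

Step 0: (((\f.(\g.(\h.((f h) (g h))))) (\f.(\g.(\h.(f (g h)))))) (\b.(\c.b)))
Step 1: ((\g.(\h.(((\f.(\g.(\h.(f (g h))))) h) (g h)))) (\b.(\c.b)))
Step 2: (\h.(((\f.(\g.(\h.(f (g h))))) h) ((\b.(\c.b)) h)))
Step 3: (\h.((\g.(\i.(h (g i)))) ((\b.(\c.b)) h)))
Step 4: (\h.(\i.(h (((\b.(\c.b)) h) i))))
Step 5: (\h.(\i.(h ((\c.h) i))))
Step 6: (\h.(\i.(h h)))

Answer: (\h.(\i.(h h)))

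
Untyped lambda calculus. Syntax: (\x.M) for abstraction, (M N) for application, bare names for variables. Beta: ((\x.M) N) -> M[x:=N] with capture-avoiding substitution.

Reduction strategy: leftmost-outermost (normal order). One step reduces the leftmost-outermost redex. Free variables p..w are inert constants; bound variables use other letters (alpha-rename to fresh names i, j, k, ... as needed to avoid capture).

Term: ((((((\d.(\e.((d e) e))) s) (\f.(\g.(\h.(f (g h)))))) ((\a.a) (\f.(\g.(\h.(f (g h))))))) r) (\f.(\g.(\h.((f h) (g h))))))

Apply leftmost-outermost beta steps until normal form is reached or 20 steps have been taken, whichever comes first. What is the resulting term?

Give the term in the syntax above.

Answer: (((((s (\f.(\g.(\h.(f (g h)))))) (\f.(\g.(\h.(f (g h)))))) (\f.(\g.(\h.(f (g h)))))) r) (\f.(\g.(\h.((f h) (g h))))))

Derivation:
Step 0: ((((((\d.(\e.((d e) e))) s) (\f.(\g.(\h.(f (g h)))))) ((\a.a) (\f.(\g.(\h.(f (g h))))))) r) (\f.(\g.(\h.((f h) (g h))))))
Step 1: (((((\e.((s e) e)) (\f.(\g.(\h.(f (g h)))))) ((\a.a) (\f.(\g.(\h.(f (g h))))))) r) (\f.(\g.(\h.((f h) (g h))))))
Step 2: (((((s (\f.(\g.(\h.(f (g h)))))) (\f.(\g.(\h.(f (g h)))))) ((\a.a) (\f.(\g.(\h.(f (g h))))))) r) (\f.(\g.(\h.((f h) (g h))))))
Step 3: (((((s (\f.(\g.(\h.(f (g h)))))) (\f.(\g.(\h.(f (g h)))))) (\f.(\g.(\h.(f (g h)))))) r) (\f.(\g.(\h.((f h) (g h))))))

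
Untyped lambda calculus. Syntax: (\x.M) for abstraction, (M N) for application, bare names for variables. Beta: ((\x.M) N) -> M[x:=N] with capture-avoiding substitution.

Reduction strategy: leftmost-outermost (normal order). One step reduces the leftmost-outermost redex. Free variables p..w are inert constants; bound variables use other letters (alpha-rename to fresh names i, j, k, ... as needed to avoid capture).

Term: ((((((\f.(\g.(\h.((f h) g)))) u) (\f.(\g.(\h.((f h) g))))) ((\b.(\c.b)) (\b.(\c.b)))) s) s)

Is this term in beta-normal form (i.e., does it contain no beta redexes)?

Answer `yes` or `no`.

Answer: no

Derivation:
Term: ((((((\f.(\g.(\h.((f h) g)))) u) (\f.(\g.(\h.((f h) g))))) ((\b.(\c.b)) (\b.(\c.b)))) s) s)
Found 2 beta redex(es).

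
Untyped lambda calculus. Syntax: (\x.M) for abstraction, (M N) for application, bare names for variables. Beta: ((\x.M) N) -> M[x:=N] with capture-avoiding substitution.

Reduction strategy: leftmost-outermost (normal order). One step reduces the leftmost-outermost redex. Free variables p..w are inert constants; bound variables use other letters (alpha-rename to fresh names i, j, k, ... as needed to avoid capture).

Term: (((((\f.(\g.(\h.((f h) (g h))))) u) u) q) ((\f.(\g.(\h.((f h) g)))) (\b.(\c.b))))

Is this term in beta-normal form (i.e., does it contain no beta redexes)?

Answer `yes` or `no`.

Answer: no

Derivation:
Term: (((((\f.(\g.(\h.((f h) (g h))))) u) u) q) ((\f.(\g.(\h.((f h) g)))) (\b.(\c.b))))
Found 2 beta redex(es).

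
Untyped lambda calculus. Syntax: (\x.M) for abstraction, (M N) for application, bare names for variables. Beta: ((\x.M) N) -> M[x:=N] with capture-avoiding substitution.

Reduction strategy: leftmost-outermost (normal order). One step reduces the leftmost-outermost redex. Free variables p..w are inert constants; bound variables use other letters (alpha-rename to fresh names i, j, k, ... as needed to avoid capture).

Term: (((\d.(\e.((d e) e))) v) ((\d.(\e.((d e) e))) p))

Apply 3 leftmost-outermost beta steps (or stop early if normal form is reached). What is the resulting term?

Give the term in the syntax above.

Answer: ((v (\e.((p e) e))) ((\d.(\e.((d e) e))) p))

Derivation:
Step 0: (((\d.(\e.((d e) e))) v) ((\d.(\e.((d e) e))) p))
Step 1: ((\e.((v e) e)) ((\d.(\e.((d e) e))) p))
Step 2: ((v ((\d.(\e.((d e) e))) p)) ((\d.(\e.((d e) e))) p))
Step 3: ((v (\e.((p e) e))) ((\d.(\e.((d e) e))) p))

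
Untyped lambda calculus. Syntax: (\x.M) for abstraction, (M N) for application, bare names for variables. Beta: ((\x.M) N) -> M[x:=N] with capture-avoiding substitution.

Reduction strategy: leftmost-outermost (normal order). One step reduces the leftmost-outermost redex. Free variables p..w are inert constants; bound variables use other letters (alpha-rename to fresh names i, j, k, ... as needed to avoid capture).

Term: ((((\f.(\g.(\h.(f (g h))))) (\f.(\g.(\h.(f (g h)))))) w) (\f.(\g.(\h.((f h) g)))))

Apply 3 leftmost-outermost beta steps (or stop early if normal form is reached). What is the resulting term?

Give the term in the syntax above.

Answer: ((\f.(\g.(\h.(f (g h))))) (w (\f.(\g.(\h.((f h) g))))))

Derivation:
Step 0: ((((\f.(\g.(\h.(f (g h))))) (\f.(\g.(\h.(f (g h)))))) w) (\f.(\g.(\h.((f h) g)))))
Step 1: (((\g.(\h.((\f.(\g.(\h.(f (g h))))) (g h)))) w) (\f.(\g.(\h.((f h) g)))))
Step 2: ((\h.((\f.(\g.(\h.(f (g h))))) (w h))) (\f.(\g.(\h.((f h) g)))))
Step 3: ((\f.(\g.(\h.(f (g h))))) (w (\f.(\g.(\h.((f h) g))))))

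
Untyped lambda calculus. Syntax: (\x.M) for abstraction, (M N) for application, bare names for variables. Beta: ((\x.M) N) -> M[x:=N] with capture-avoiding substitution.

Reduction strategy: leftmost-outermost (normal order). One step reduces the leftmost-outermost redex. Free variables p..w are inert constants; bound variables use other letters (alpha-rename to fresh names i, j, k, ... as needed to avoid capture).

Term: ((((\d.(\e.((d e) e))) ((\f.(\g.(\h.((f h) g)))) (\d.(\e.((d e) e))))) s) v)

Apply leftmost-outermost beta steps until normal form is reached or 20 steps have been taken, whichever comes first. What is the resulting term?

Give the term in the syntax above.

Answer: (((s s) s) v)

Derivation:
Step 0: ((((\d.(\e.((d e) e))) ((\f.(\g.(\h.((f h) g)))) (\d.(\e.((d e) e))))) s) v)
Step 1: (((\e.((((\f.(\g.(\h.((f h) g)))) (\d.(\e.((d e) e)))) e) e)) s) v)
Step 2: (((((\f.(\g.(\h.((f h) g)))) (\d.(\e.((d e) e)))) s) s) v)
Step 3: ((((\g.(\h.(((\d.(\e.((d e) e))) h) g))) s) s) v)
Step 4: (((\h.(((\d.(\e.((d e) e))) h) s)) s) v)
Step 5: ((((\d.(\e.((d e) e))) s) s) v)
Step 6: (((\e.((s e) e)) s) v)
Step 7: (((s s) s) v)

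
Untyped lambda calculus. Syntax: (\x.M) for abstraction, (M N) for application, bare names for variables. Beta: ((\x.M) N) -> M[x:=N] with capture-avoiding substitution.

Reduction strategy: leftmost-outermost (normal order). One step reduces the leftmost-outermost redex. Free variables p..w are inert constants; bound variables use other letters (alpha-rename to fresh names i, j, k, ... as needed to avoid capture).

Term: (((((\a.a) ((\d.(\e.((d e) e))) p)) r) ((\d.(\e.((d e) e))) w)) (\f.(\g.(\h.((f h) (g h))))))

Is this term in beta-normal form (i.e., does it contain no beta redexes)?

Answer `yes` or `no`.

Answer: no

Derivation:
Term: (((((\a.a) ((\d.(\e.((d e) e))) p)) r) ((\d.(\e.((d e) e))) w)) (\f.(\g.(\h.((f h) (g h))))))
Found 3 beta redex(es).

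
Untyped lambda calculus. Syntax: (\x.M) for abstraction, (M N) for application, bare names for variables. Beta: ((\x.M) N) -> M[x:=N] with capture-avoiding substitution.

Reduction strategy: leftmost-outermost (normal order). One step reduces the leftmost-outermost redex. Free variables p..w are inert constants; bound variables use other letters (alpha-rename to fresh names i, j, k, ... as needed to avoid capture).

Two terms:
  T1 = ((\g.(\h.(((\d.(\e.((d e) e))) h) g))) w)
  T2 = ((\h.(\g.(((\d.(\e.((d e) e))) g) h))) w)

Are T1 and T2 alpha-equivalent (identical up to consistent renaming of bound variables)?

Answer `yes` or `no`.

Term 1: ((\g.(\h.(((\d.(\e.((d e) e))) h) g))) w)
Term 2: ((\h.(\g.(((\d.(\e.((d e) e))) g) h))) w)
Alpha-equivalence: compare structure up to binder renaming.
Result: True

Answer: yes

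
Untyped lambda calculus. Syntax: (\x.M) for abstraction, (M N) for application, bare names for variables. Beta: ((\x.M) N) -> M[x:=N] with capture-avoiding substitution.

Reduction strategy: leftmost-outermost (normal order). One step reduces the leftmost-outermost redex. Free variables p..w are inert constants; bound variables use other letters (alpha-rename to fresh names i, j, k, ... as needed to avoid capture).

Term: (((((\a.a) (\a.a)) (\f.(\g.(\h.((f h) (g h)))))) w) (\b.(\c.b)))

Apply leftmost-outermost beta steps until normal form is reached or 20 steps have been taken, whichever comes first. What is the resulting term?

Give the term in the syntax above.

Step 0: (((((\a.a) (\a.a)) (\f.(\g.(\h.((f h) (g h)))))) w) (\b.(\c.b)))
Step 1: ((((\a.a) (\f.(\g.(\h.((f h) (g h)))))) w) (\b.(\c.b)))
Step 2: (((\f.(\g.(\h.((f h) (g h))))) w) (\b.(\c.b)))
Step 3: ((\g.(\h.((w h) (g h)))) (\b.(\c.b)))
Step 4: (\h.((w h) ((\b.(\c.b)) h)))
Step 5: (\h.((w h) (\c.h)))

Answer: (\h.((w h) (\c.h)))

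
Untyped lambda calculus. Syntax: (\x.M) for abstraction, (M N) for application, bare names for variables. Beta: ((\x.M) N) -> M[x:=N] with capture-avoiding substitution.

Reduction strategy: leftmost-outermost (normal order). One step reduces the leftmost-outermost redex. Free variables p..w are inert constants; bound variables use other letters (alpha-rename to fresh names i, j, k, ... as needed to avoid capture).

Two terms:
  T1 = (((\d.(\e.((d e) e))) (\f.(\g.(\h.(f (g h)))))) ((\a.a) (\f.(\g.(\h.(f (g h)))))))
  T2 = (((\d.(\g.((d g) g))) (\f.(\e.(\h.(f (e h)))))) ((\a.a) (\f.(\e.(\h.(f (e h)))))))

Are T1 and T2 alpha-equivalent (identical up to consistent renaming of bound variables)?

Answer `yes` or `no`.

Answer: yes

Derivation:
Term 1: (((\d.(\e.((d e) e))) (\f.(\g.(\h.(f (g h)))))) ((\a.a) (\f.(\g.(\h.(f (g h)))))))
Term 2: (((\d.(\g.((d g) g))) (\f.(\e.(\h.(f (e h)))))) ((\a.a) (\f.(\e.(\h.(f (e h)))))))
Alpha-equivalence: compare structure up to binder renaming.
Result: True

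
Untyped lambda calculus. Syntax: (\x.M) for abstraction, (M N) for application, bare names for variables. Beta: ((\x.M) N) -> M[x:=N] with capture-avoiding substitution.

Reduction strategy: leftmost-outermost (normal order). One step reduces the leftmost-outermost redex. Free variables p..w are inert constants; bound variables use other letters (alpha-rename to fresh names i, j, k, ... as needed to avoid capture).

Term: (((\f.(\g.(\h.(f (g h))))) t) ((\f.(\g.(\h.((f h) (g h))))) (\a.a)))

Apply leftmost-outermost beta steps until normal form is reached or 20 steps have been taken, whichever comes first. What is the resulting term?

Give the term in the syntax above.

Answer: (\h.(t (\i.(i (h i)))))

Derivation:
Step 0: (((\f.(\g.(\h.(f (g h))))) t) ((\f.(\g.(\h.((f h) (g h))))) (\a.a)))
Step 1: ((\g.(\h.(t (g h)))) ((\f.(\g.(\h.((f h) (g h))))) (\a.a)))
Step 2: (\h.(t (((\f.(\g.(\h.((f h) (g h))))) (\a.a)) h)))
Step 3: (\h.(t ((\g.(\h.(((\a.a) h) (g h)))) h)))
Step 4: (\h.(t (\i.(((\a.a) i) (h i)))))
Step 5: (\h.(t (\i.(i (h i)))))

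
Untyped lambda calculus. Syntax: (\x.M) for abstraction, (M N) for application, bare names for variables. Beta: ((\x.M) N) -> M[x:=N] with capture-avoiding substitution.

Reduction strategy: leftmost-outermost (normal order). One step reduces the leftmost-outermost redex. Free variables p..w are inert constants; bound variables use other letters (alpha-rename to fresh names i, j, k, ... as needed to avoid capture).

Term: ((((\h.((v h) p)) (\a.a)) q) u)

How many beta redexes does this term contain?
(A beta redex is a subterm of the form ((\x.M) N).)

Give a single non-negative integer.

Answer: 1

Derivation:
Term: ((((\h.((v h) p)) (\a.a)) q) u)
  Redex: ((\h.((v h) p)) (\a.a))
Total redexes: 1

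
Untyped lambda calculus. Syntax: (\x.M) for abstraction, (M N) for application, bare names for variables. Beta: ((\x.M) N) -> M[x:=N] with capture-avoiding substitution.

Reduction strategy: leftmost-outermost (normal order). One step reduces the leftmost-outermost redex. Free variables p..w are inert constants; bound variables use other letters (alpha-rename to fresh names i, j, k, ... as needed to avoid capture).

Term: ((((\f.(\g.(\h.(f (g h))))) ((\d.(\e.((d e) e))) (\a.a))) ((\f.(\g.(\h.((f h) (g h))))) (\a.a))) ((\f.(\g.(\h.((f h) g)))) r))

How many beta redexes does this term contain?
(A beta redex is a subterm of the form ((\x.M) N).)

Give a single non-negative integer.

Term: ((((\f.(\g.(\h.(f (g h))))) ((\d.(\e.((d e) e))) (\a.a))) ((\f.(\g.(\h.((f h) (g h))))) (\a.a))) ((\f.(\g.(\h.((f h) g)))) r))
  Redex: ((\f.(\g.(\h.(f (g h))))) ((\d.(\e.((d e) e))) (\a.a)))
  Redex: ((\d.(\e.((d e) e))) (\a.a))
  Redex: ((\f.(\g.(\h.((f h) (g h))))) (\a.a))
  Redex: ((\f.(\g.(\h.((f h) g)))) r)
Total redexes: 4

Answer: 4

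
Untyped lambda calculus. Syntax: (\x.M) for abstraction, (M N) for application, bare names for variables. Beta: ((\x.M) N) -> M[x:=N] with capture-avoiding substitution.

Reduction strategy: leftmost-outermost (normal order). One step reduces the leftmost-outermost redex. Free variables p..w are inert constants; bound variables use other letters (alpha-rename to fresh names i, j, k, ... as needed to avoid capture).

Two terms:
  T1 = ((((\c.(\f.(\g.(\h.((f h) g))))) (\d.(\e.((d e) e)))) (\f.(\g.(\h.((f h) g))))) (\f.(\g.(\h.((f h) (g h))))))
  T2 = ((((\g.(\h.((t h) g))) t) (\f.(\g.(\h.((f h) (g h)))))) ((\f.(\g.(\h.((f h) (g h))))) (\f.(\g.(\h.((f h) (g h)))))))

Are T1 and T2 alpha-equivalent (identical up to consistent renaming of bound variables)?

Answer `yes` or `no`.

Term 1: ((((\c.(\f.(\g.(\h.((f h) g))))) (\d.(\e.((d e) e)))) (\f.(\g.(\h.((f h) g))))) (\f.(\g.(\h.((f h) (g h))))))
Term 2: ((((\g.(\h.((t h) g))) t) (\f.(\g.(\h.((f h) (g h)))))) ((\f.(\g.(\h.((f h) (g h))))) (\f.(\g.(\h.((f h) (g h)))))))
Alpha-equivalence: compare structure up to binder renaming.
Result: False

Answer: no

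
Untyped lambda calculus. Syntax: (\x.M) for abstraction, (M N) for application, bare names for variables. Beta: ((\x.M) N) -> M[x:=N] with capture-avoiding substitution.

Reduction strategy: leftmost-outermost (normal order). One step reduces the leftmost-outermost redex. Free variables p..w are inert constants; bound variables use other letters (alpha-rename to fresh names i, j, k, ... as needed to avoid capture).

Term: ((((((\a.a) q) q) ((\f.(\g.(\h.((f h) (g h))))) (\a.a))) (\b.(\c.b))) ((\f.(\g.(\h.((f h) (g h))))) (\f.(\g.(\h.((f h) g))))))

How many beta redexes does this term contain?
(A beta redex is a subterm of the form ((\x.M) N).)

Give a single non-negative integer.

Term: ((((((\a.a) q) q) ((\f.(\g.(\h.((f h) (g h))))) (\a.a))) (\b.(\c.b))) ((\f.(\g.(\h.((f h) (g h))))) (\f.(\g.(\h.((f h) g))))))
  Redex: ((\a.a) q)
  Redex: ((\f.(\g.(\h.((f h) (g h))))) (\a.a))
  Redex: ((\f.(\g.(\h.((f h) (g h))))) (\f.(\g.(\h.((f h) g)))))
Total redexes: 3

Answer: 3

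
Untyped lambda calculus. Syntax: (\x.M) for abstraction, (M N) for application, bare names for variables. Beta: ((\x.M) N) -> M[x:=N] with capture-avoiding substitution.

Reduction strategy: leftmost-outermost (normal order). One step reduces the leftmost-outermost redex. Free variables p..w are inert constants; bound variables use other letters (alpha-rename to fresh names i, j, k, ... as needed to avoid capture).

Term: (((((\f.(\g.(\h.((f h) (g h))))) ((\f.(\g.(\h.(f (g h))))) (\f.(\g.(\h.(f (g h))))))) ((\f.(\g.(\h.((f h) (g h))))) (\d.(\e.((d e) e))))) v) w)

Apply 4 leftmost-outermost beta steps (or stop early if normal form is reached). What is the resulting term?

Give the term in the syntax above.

Step 0: (((((\f.(\g.(\h.((f h) (g h))))) ((\f.(\g.(\h.(f (g h))))) (\f.(\g.(\h.(f (g h))))))) ((\f.(\g.(\h.((f h) (g h))))) (\d.(\e.((d e) e))))) v) w)
Step 1: ((((\g.(\h.((((\f.(\g.(\h.(f (g h))))) (\f.(\g.(\h.(f (g h)))))) h) (g h)))) ((\f.(\g.(\h.((f h) (g h))))) (\d.(\e.((d e) e))))) v) w)
Step 2: (((\h.((((\f.(\g.(\h.(f (g h))))) (\f.(\g.(\h.(f (g h)))))) h) (((\f.(\g.(\h.((f h) (g h))))) (\d.(\e.((d e) e)))) h))) v) w)
Step 3: (((((\f.(\g.(\h.(f (g h))))) (\f.(\g.(\h.(f (g h)))))) v) (((\f.(\g.(\h.((f h) (g h))))) (\d.(\e.((d e) e)))) v)) w)
Step 4: ((((\g.(\h.((\f.(\g.(\h.(f (g h))))) (g h)))) v) (((\f.(\g.(\h.((f h) (g h))))) (\d.(\e.((d e) e)))) v)) w)

Answer: ((((\g.(\h.((\f.(\g.(\h.(f (g h))))) (g h)))) v) (((\f.(\g.(\h.((f h) (g h))))) (\d.(\e.((d e) e)))) v)) w)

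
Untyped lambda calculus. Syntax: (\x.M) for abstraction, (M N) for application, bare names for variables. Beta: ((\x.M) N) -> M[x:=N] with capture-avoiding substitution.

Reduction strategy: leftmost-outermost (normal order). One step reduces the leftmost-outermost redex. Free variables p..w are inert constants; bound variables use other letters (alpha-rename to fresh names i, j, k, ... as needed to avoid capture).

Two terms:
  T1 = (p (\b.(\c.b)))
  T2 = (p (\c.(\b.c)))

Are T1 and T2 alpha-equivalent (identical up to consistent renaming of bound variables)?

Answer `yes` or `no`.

Term 1: (p (\b.(\c.b)))
Term 2: (p (\c.(\b.c)))
Alpha-equivalence: compare structure up to binder renaming.
Result: True

Answer: yes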